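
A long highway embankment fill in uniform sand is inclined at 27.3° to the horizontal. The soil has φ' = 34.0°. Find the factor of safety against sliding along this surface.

For a dry cohesionless infinite slope the factor of safety is FS = tanφ' / tanβ.
FS = tan34.0° / tan27.3° = 0.6745 / 0.5161 = 1.307

FS = 1.31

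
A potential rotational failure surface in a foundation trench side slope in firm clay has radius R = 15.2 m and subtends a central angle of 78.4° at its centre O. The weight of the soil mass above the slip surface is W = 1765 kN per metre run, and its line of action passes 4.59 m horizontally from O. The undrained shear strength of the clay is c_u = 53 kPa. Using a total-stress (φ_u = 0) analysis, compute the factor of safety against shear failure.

FS = 2.07

Taking moments about the centre O, the resisting moment is provided by the undrained shear strength acting along the arc:
Arc length L_a = R·θ = 15.2·(78.4°·π/180) = 15.2·1.3683 = 20.80 m
M_R = c_u·L_a·R = 53·20.80·15.2 = 16755.5 kN·m/m
M_D = W·d = 1765·4.59 = 8101.3 kN·m/m
FS = M_R / M_D = 16755.5 / 8101.3 = 2.068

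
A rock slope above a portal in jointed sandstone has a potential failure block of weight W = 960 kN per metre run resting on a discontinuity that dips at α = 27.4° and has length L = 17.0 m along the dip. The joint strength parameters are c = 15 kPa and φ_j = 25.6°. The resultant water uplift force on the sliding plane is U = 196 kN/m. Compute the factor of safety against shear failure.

Resolving the block weight along and normal to the plane and applying the Mohr–Coulomb strength on the joint:
N' = W cosα − U = 960·cos27.4° − 196 = 656.3 kN/m
Driving force T = W sinα = 960·sin27.4° = 441.8 kN/m
Resisting force R = c·L + N'·tanφ_j = 15·17.0 + 656.3·tan25.6° = 255.0 + 314.4 = 569.4 kN/m
FS = R / T = 569.4 / 441.8 = 1.289

FS = 1.29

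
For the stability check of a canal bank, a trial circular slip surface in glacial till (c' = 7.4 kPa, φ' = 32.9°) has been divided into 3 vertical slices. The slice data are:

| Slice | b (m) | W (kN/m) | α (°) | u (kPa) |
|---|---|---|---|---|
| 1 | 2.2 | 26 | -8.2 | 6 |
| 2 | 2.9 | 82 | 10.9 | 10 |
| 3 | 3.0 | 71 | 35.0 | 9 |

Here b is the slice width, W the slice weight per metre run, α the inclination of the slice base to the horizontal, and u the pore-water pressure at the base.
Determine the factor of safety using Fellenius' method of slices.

FS = 2.34

Ordinary method of slices: FS = Σ[c'·Δl_i + (W_i cosα_i − u_i·Δl_i)·tanφ'] / Σ W_i sinα_i, with Δl_i = b_i / cosα_i.
Slice 1: Δl = 2.2/cos(-8.2°) = 2.223 m; N'_1 = 26·cos(-8.2°) − 6·2.223 = 12.4; c'Δl = 16.45; W sinα = -3.7
Slice 2: Δl = 2.9/cos10.9° = 2.953 m; N'_2 = 82·cos10.9° − 10·2.953 = 51.0; c'Δl = 21.85; W sinα = 15.5
Slice 3: Δl = 3.0/cos35.0° = 3.662 m; N'_3 = 71·cos35.0° − 9·3.662 = 25.2; c'Δl = 27.10; W sinα = 40.7
Σc'Δl = 65.4 kN/m; ΣN' = 88.6 kN/m; ΣW sinα = 52.5 kN/m
Resisting = 65.4 + 88.6·tan32.9° = 65.4 + 57.3 = 122.7 kN/m
FS = 122.7 / 52.5 = 2.336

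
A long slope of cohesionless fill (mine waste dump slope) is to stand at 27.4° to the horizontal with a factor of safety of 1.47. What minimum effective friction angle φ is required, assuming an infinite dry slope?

φ = 37.3°

FS = tanφ/tanβ ⇒ tanφ = FS · tanβ = 1.47 · tan27.4° = 0.7620
φ = arctan(0.7620) = 37.31°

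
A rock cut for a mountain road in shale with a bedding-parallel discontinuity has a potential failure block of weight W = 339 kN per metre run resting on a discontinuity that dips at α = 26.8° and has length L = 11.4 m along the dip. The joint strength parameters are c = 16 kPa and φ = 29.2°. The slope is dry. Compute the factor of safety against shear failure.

Resolving the block weight along and normal to the plane and applying the Mohr–Coulomb strength on the joint:
N' = W cosα = 339·cos26.8° = 302.6 kN/m
Driving force T = W sinα = 339·sin26.8° = 152.8 kN/m
Resisting force R = c·L + N'·tanφ = 16·11.4 + 302.6·tan29.2° = 182.4 + 169.1 = 351.5 kN/m
FS = R / T = 351.5 / 152.8 = 2.300

FS = 2.30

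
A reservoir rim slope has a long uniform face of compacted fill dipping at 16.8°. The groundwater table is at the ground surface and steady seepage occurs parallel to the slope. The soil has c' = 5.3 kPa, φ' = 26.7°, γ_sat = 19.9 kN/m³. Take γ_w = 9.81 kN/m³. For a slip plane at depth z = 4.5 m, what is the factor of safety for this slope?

With seepage parallel to the slope and the water table at the surface, the effective normal stress on the slip plane uses the buoyant unit weight γ' = γ_sat − γ_w while the driving shear stress uses γ_sat:
FS = [c' + γ' z cos²β tanφ'] / [γ_sat z sinβ cosβ]
γ' = 19.9 − 9.81 = 10.09 kN/m³
Numerator = 5.3 + 10.09·4.5·cos²16.8°·tan26.7° = 5.3 + 10.09·4.5·0.9165·0.5029 = 26.229 kPa
Denominator = 19.9·4.5·sin16.8°·cos16.8° = 19.9·4.5·0.2890·0.9573 = 24.778 kPa
FS = 26.229 / 24.778 = 1.059

FS = 1.06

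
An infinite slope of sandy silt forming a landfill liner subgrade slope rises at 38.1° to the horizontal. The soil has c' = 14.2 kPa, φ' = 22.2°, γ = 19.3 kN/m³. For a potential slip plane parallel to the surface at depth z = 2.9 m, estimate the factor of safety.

For an infinite slope with a slip plane parallel to the surface (no pore pressure): FS = [c' + γz cos²β tanφ'] / [γz sinβ cosβ].
γz = 19.3·2.9 = 55.97 kN/m²
Numerator = 14.2 + 55.97·cos²38.1°·tan22.2° = 14.2 + 55.97·0.6193·0.4081 = 28.345 kPa
Denominator = 55.97·sin38.1°·cos38.1° = 55.97·0.6170·0.7869 = 27.177 kPa
FS = 28.345 / 27.177 = 1.043

FS = 1.04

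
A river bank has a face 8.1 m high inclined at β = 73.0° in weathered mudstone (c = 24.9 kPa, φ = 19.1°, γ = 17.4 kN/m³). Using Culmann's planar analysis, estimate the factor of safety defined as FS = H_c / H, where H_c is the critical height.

H_c = (4c/γ) · sinβ cosφ / [1 − cos(β − φ)]
    = (4·24.9/17.4) · sin73.0°·cos19.1° / [1 − cos53.9°]
    = 5.724 · 0.9037 / 0.4108 = 12.59 m
FS = H_c / H = 12.59 / 8.1 = 1.555

FS = 1.55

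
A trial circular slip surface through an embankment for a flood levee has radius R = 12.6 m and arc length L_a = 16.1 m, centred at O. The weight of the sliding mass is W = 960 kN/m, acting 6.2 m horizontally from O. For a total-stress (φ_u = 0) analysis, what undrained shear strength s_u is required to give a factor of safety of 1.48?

s_u = 43.4 kPa

FS = s_u·L_a·R / (W·d), so s_u = FS·W·d / (L_a·R).
s_u = 1.48·960·6.2 / (16.10·12.6) = 8809.0 / 202.86 = 43.42 kPa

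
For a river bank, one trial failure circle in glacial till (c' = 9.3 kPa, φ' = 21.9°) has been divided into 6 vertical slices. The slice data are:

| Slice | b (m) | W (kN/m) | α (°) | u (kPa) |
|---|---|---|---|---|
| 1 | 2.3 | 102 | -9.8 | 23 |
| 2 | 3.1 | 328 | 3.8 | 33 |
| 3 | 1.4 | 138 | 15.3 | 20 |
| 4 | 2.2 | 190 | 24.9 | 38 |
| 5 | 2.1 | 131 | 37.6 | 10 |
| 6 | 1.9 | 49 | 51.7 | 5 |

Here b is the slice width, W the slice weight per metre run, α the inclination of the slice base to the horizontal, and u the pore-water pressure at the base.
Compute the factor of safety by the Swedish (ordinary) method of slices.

Ordinary method of slices: FS = Σ[c'·Δl_i + (W_i cosα_i − u_i·Δl_i)·tanφ'] / Σ W_i sinα_i, with Δl_i = b_i / cosα_i.
Slice 1: Δl = 2.3/cos(-9.8°) = 2.334 m; N'_1 = 102·cos(-9.8°) − 23·2.334 = 46.8; c'Δl = 21.71; W sinα = -17.4
Slice 2: Δl = 3.1/cos3.8° = 3.107 m; N'_2 = 328·cos3.8° − 33·3.107 = 224.8; c'Δl = 28.89; W sinα = 21.7
Slice 3: Δl = 1.4/cos15.3° = 1.451 m; N'_3 = 138·cos15.3° − 20·1.451 = 104.1; c'Δl = 13.50; W sinα = 36.4
Slice 4: Δl = 2.2/cos24.9° = 2.425 m; N'_4 = 190·cos24.9° − 38·2.425 = 80.2; c'Δl = 22.56; W sinα = 80.0
Slice 5: Δl = 2.1/cos37.6° = 2.651 m; N'_5 = 131·cos37.6° − 10·2.651 = 77.3; c'Δl = 24.65; W sinα = 79.9
Slice 6: Δl = 1.9/cos51.7° = 3.066 m; N'_6 = 49·cos51.7° − 5·3.066 = 15.0; c'Δl = 28.51; W sinα = 38.5
Σc'Δl = 139.8 kN/m; ΣN' = 548.2 kN/m; ΣW sinα = 239.2 kN/m
Resisting = 139.8 + 548.2·tan21.9° = 139.8 + 220.4 = 360.2 kN/m
FS = 360.2 / 239.2 = 1.506

FS = 1.51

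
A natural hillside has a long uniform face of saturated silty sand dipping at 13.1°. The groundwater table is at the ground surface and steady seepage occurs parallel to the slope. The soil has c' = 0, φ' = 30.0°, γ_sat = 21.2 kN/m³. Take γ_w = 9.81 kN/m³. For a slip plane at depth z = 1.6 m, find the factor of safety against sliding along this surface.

FS = 1.33

With seepage parallel to the slope and the water table at the surface, the effective normal stress on the slip plane uses the buoyant unit weight γ' = γ_sat − γ_w while the driving shear stress uses γ_sat:
FS = [c' + γ' z cos²β tanφ'] / [γ_sat z sinβ cosβ]
(For c' = 0 this reduces to FS = (γ'/γ_sat)·tanφ'/tanβ.)
γ' = 21.2 − 9.81 = 11.39 kN/m³
Numerator = 0.0 + 11.39·1.6·cos²13.1°·tan30.0° = 0.0 + 11.39·1.6·0.9486·0.5774 = 9.981 kPa
Denominator = 21.2·1.6·sin13.1°·cos13.1° = 21.2·1.6·0.2267·0.9740 = 7.488 kPa
FS = 9.981 / 7.488 = 1.333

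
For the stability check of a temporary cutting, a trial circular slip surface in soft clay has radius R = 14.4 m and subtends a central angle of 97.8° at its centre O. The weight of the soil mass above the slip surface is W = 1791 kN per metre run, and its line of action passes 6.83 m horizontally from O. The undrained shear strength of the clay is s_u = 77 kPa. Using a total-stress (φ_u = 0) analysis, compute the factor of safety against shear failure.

FS = 2.23

Taking moments about the centre O, the resisting moment is provided by the undrained shear strength acting along the arc:
Arc length L_a = R·θ = 14.4·(97.8°·π/180) = 14.4·1.7069 = 24.58 m
M_R = s_u·L_a·R = 77·24.58·14.4 = 27254.1 kN·m/m
M_D = W·d = 1791·6.83 = 12232.5 kN·m/m
FS = M_R / M_D = 27254.1 / 12232.5 = 2.228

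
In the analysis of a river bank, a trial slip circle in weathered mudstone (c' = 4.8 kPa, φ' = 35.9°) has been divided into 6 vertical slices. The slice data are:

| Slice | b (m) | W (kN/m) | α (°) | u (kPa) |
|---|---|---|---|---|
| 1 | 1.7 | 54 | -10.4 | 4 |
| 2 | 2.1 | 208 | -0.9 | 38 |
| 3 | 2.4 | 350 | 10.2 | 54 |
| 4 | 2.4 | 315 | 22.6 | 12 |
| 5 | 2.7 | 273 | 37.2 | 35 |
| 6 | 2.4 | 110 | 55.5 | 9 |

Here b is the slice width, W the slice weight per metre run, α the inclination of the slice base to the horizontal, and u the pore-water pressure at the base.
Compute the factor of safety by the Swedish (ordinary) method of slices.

FS = 1.49

Ordinary method of slices: FS = Σ[c'·Δl_i + (W_i cosα_i − u_i·Δl_i)·tanφ'] / Σ W_i sinα_i, with Δl_i = b_i / cosα_i.
Slice 1: Δl = 1.7/cos(-10.4°) = 1.728 m; N'_1 = 54·cos(-10.4°) − 4·1.728 = 46.2; c'Δl = 8.30; W sinα = -9.7
Slice 2: Δl = 2.1/cos(-0.9°) = 2.100 m; N'_2 = 208·cos(-0.9°) − 38·2.100 = 128.2; c'Δl = 10.08; W sinα = -3.3
Slice 3: Δl = 2.4/cos10.2° = 2.439 m; N'_3 = 350·cos10.2° − 54·2.439 = 212.8; c'Δl = 11.70; W sinα = 62.0
Slice 4: Δl = 2.4/cos22.6° = 2.600 m; N'_4 = 315·cos22.6° − 12·2.600 = 259.6; c'Δl = 12.48; W sinα = 121.1
Slice 5: Δl = 2.7/cos37.2° = 3.390 m; N'_5 = 273·cos37.2° − 35·3.390 = 98.8; c'Δl = 16.27; W sinα = 165.1
Slice 6: Δl = 2.4/cos55.5° = 4.237 m; N'_6 = 110·cos55.5° − 9·4.237 = 24.2; c'Δl = 20.34; W sinα = 90.7
Σc'Δl = 79.2 kN/m; ΣN' = 769.7 kN/m; ΣW sinα = 425.7 kN/m
Resisting = 79.2 + 769.7·tan35.9° = 79.2 + 557.2 = 636.4 kN/m
FS = 636.4 / 425.7 = 1.495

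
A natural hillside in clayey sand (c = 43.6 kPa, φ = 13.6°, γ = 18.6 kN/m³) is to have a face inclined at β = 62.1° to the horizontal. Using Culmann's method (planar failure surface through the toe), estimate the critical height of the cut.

H_c = 23.87 m

Culmann's analysis gives the critical failure plane at α_cr = (β + φ)/2 = (62.1 + 13.6)/2 = 37.9°, and the critical height
H_c = (4c/γ) · sinβ cosφ / [1 − cos(β − φ)]
    = (4·43.6/18.6) · sin62.1°·cos13.6° / [1 − cos(48.5°)]
    = 9.376 · 0.8838·0.9720 / [1 − 0.6626]
    = 9.376 · 0.8590 / 0.3374
    = 23.87 m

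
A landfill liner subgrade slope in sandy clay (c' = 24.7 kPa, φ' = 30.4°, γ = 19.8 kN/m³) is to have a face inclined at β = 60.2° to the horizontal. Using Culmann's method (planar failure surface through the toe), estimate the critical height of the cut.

H_c = 28.24 m

Culmann's analysis gives the critical failure plane at α_cr = (β + φ')/2 = (60.2 + 30.4)/2 = 45.3°, and the critical height
H_c = (4c'/γ) · sinβ cosφ' / [1 − cos(β − φ')]
    = (4·24.7/19.8) · sin60.2°·cos30.4° / [1 − cos(29.8°)]
    = 4.990 · 0.8678·0.8625 / [1 − 0.8678]
    = 4.990 · 0.7485 / 0.1322
    = 28.24 m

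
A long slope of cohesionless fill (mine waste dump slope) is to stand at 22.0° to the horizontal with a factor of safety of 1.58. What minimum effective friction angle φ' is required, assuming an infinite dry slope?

φ' = 32.6°

FS = tanφ'/tanβ ⇒ tanφ' = FS · tanβ = 1.58 · tan22.0° = 0.6384
φ' = arctan(0.6384) = 32.55°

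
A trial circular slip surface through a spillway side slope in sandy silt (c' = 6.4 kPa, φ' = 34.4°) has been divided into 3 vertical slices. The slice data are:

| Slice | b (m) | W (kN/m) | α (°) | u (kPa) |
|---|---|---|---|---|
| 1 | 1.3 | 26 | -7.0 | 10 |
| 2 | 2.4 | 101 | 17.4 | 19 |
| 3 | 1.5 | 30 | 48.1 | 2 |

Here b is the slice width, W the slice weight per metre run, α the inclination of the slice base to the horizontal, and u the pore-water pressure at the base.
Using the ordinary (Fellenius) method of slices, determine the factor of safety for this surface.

Ordinary method of slices: FS = Σ[c'·Δl_i + (W_i cosα_i − u_i·Δl_i)·tanφ'] / Σ W_i sinα_i, with Δl_i = b_i / cosα_i.
Slice 1: Δl = 1.3/cos(-7.0°) = 1.310 m; N'_1 = 26·cos(-7.0°) − 10·1.310 = 12.7; c'Δl = 8.38; W sinα = -3.2
Slice 2: Δl = 2.4/cos17.4° = 2.515 m; N'_2 = 101·cos17.4° − 19·2.515 = 48.6; c'Δl = 16.10; W sinα = 30.2
Slice 3: Δl = 1.5/cos48.1° = 2.246 m; N'_3 = 30·cos48.1° − 2·2.246 = 15.5; c'Δl = 14.37; W sinα = 22.3
Σc'Δl = 38.9 kN/m; ΣN' = 76.8 kN/m; ΣW sinα = 49.4 kN/m
Resisting = 38.9 + 76.8·tan34.4° = 38.9 + 52.6 = 91.5 kN/m
FS = 91.5 / 49.4 = 1.853

FS = 1.85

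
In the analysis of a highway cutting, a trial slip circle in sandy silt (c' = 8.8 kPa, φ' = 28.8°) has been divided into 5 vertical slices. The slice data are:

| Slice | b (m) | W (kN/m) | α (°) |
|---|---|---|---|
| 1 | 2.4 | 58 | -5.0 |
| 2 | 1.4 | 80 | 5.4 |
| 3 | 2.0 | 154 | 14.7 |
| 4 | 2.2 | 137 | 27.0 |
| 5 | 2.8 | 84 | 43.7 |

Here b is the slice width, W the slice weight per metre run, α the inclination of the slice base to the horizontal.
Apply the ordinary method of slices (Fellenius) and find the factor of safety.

Ordinary method of slices: FS = Σ[c'·Δl_i + (W_i cosα_i)·tanφ'] / Σ W_i sinα_i, with Δl_i = b_i / cosα_i.
Slice 1: Δl = 2.4/cos(-5.0°) = 2.409 m; N'_1 = 58·cos(-5.0°) = 57.8; c'Δl = 21.20; W sinα = -5.1
Slice 2: Δl = 1.4/cos5.4° = 1.406 m; N'_2 = 80·cos5.4° = 79.6; c'Δl = 12.37; W sinα = 7.5
Slice 3: Δl = 2.0/cos14.7° = 2.068 m; N'_3 = 154·cos14.7° = 149.0; c'Δl = 18.20; W sinα = 39.1
Slice 4: Δl = 2.2/cos27.0° = 2.469 m; N'_4 = 137·cos27.0° = 122.1; c'Δl = 21.73; W sinα = 62.2
Slice 5: Δl = 2.8/cos43.7° = 3.873 m; N'_5 = 84·cos43.7° = 60.7; c'Δl = 34.08; W sinα = 58.0
Σc'Δl = 107.6 kN/m; ΣN' = 469.2 kN/m; ΣW sinα = 161.8 kN/m
Resisting = 107.6 + 469.2·tan28.8° = 107.6 + 257.9 = 365.5 kN/m
FS = 365.5 / 161.8 = 2.259

FS = 2.26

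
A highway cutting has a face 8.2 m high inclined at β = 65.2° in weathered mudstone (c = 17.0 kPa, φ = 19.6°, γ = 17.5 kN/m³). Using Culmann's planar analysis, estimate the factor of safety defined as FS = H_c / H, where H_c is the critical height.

FS = 1.35

H_c = (4c/γ) · sinβ cosφ / [1 − cos(β − φ)]
    = (4·17.0/17.5) · sin65.2°·cos19.6° / [1 − cos45.6°]
    = 3.886 · 0.8552 / 0.3003 = 11.06 m
FS = H_c / H = 11.06 / 8.2 = 1.349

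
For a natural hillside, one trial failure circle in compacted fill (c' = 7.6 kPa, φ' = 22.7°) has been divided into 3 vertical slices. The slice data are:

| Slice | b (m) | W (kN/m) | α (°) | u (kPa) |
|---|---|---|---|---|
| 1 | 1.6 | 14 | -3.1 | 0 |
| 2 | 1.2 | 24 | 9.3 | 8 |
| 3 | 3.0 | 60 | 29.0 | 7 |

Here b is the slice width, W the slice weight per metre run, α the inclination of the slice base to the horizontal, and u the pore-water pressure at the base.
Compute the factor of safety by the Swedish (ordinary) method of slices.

FS = 2.21

Ordinary method of slices: FS = Σ[c'·Δl_i + (W_i cosα_i − u_i·Δl_i)·tanφ'] / Σ W_i sinα_i, with Δl_i = b_i / cosα_i.
Slice 1: Δl = 1.6/cos(-3.1°) = 1.602 m; N'_1 = 14·cos(-3.1°) − 0·1.602 = 14.0; c'Δl = 12.18; W sinα = -0.8
Slice 2: Δl = 1.2/cos9.3° = 1.216 m; N'_2 = 24·cos9.3° − 8·1.216 = 14.0; c'Δl = 9.24; W sinα = 3.9
Slice 3: Δl = 3.0/cos29.0° = 3.430 m; N'_3 = 60·cos29.0° − 7·3.430 = 28.5; c'Δl = 26.07; W sinα = 29.1
Σc'Δl = 47.5 kN/m; ΣN' = 56.4 kN/m; ΣW sinα = 32.2 kN/m
Resisting = 47.5 + 56.4·tan22.7° = 47.5 + 23.6 = 71.1 kN/m
FS = 71.1 / 32.2 = 2.207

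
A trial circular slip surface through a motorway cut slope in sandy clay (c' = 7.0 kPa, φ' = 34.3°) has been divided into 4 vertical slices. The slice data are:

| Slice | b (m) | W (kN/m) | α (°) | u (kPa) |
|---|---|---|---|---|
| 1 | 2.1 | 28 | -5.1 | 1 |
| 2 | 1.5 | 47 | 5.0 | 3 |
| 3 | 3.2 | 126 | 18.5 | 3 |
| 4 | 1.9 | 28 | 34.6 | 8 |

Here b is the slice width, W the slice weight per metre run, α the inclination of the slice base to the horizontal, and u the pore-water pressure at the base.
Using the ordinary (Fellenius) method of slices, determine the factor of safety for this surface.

Ordinary method of slices: FS = Σ[c'·Δl_i + (W_i cosα_i − u_i·Δl_i)·tanφ'] / Σ W_i sinα_i, with Δl_i = b_i / cosα_i.
Slice 1: Δl = 2.1/cos(-5.1°) = 2.108 m; N'_1 = 28·cos(-5.1°) − 1·2.108 = 25.8; c'Δl = 14.76; W sinα = -2.5
Slice 2: Δl = 1.5/cos5.0° = 1.506 m; N'_2 = 47·cos5.0° − 3·1.506 = 42.3; c'Δl = 10.54; W sinα = 4.1
Slice 3: Δl = 3.2/cos18.5° = 3.374 m; N'_3 = 126·cos18.5° − 3·3.374 = 109.4; c'Δl = 23.62; W sinα = 40.0
Slice 4: Δl = 1.9/cos34.6° = 2.308 m; N'_4 = 28·cos34.6° − 8·2.308 = 4.6; c'Δl = 16.16; W sinα = 15.9
Σc'Δl = 65.1 kN/m; ΣN' = 182.0 kN/m; ΣW sinα = 57.5 kN/m
Resisting = 65.1 + 182.0·tan34.3° = 65.1 + 124.2 = 189.3 kN/m
FS = 189.3 / 57.5 = 3.292

FS = 3.29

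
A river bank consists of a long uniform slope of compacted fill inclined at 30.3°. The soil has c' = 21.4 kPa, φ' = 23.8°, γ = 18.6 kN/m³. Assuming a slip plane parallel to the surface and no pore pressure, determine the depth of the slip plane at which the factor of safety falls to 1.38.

z = 4.22 m

Setting FS = 1.38 in FS = [c' + γz cos²β tanφ'] / [γz sinβ cosβ] and solving for z:
z = c' / [γ cosβ (FS·sinβ − cosβ·tanφ')]
  = 21.4 / [18.6·cos30.3°·(1.38·sin30.3° − cos30.3°·tan23.8°)]
  = 21.4 / [18.6·0.8634·(1.38·0.5045 − 0.8634·0.4411)]
  = 21.4 / 5.0658 = 4.224 m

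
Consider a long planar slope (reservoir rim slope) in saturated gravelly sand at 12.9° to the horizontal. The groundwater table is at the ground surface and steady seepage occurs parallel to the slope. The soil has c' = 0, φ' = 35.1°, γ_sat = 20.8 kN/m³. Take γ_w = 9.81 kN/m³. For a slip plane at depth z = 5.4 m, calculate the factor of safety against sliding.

FS = 1.62

With seepage parallel to the slope and the water table at the surface, the effective normal stress on the slip plane uses the buoyant unit weight γ' = γ_sat − γ_w while the driving shear stress uses γ_sat:
FS = [c' + γ' z cos²β tanφ'] / [γ_sat z sinβ cosβ]
(For c' = 0 this reduces to FS = (γ'/γ_sat)·tanφ'/tanβ.)
γ' = 20.8 − 9.81 = 10.99 kN/m³
Numerator = 0.0 + 10.99·5.4·cos²12.9°·tan35.1° = 0.0 + 10.99·5.4·0.9502·0.7028 = 39.630 kPa
Denominator = 20.8·5.4·sin12.9°·cos12.9° = 20.8·5.4·0.2233·0.9748 = 24.443 kPa
FS = 39.630 / 24.443 = 1.621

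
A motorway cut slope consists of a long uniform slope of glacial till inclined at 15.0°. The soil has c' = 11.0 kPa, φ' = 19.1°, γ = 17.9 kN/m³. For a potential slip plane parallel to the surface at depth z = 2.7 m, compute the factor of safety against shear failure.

For an infinite slope with a slip plane parallel to the surface (no pore pressure): FS = [c' + γz cos²β tanφ'] / [γz sinβ cosβ].
γz = 17.9·2.7 = 48.33 kN/m²
Numerator = 11.0 + 48.33·cos²15.0°·tan19.1° = 11.0 + 48.33·0.9330·0.3463 = 26.615 kPa
Denominator = 48.33·sin15.0°·cos15.0° = 48.33·0.2588·0.9659 = 12.082 kPa
FS = 26.615 / 12.082 = 2.203

FS = 2.20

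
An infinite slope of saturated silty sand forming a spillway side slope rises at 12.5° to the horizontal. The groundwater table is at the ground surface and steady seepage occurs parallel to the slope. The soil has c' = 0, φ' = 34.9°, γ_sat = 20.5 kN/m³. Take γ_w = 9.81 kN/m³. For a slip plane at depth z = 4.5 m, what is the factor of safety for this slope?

With seepage parallel to the slope and the water table at the surface, the effective normal stress on the slip plane uses the buoyant unit weight γ' = γ_sat − γ_w while the driving shear stress uses γ_sat:
FS = [c' + γ' z cos²β tanφ'] / [γ_sat z sinβ cosβ]
(For c' = 0 this reduces to FS = (γ'/γ_sat)·tanφ'/tanβ.)
γ' = 20.5 − 9.81 = 10.69 kN/m³
Numerator = 0.0 + 10.69·4.5·cos²12.5°·tan34.9° = 0.0 + 10.69·4.5·0.9532·0.6976 = 31.986 kPa
Denominator = 20.5·4.5·sin12.5°·cos12.5° = 20.5·4.5·0.2164·0.9763 = 19.493 kPa
FS = 31.986 / 19.493 = 1.641

FS = 1.64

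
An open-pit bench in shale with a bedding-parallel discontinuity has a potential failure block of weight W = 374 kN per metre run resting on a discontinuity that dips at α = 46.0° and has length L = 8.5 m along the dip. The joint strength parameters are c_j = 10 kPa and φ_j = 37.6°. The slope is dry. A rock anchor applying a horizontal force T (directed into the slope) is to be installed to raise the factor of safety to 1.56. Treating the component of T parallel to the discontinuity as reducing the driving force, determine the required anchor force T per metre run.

T = 82 kN/m

Resolving forces along and normal to the sliding plane, with the horizontal anchor force T adding T·sinα to the effective normal force and T·cosα acting up the plane against the driving force:
FS = [c_jL + (W cosα + T sinα) tanφ_j] / [W sinα − T cosα]
Without the anchor: N' = 259.8 kN/m, driving T_d = 269.0 kN/m, resisting R = 10·8.5 + 259.8·tan37.6° = 285.1 kN/m, FS = 1.06.
Setting FS = 1.56 and solving for T:
1.56·(269.0 − T cos46.0°) = 285.1 + T sin46.0°·tan37.6°
T·(sin46.0°·tan37.6° + 1.56·cos46.0°) = 1.56·269.0 − 285.1
T·(0.7193·0.7701 + 1.56·0.6947) = 419.7 − 285.1 = 134.6
T·1.6376 = 134.6
T = 82.2 kN/m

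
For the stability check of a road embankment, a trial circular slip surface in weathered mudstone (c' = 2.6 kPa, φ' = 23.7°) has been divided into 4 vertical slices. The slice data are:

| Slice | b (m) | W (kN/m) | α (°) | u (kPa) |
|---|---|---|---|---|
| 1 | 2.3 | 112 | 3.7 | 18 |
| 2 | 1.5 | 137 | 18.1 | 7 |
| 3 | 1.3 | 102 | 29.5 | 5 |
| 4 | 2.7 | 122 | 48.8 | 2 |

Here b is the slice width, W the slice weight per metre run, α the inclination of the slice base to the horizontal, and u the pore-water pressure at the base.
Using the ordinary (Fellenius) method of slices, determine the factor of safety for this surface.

Ordinary method of slices: FS = Σ[c'·Δl_i + (W_i cosα_i − u_i·Δl_i)·tanφ'] / Σ W_i sinα_i, with Δl_i = b_i / cosα_i.
Slice 1: Δl = 2.3/cos3.7° = 2.305 m; N'_1 = 112·cos3.7° − 18·2.305 = 70.3; c'Δl = 5.99; W sinα = 7.2
Slice 2: Δl = 1.5/cos18.1° = 1.578 m; N'_2 = 137·cos18.1° − 7·1.578 = 119.2; c'Δl = 4.10; W sinα = 42.6
Slice 3: Δl = 1.3/cos29.5° = 1.494 m; N'_3 = 102·cos29.5° − 5·1.494 = 81.3; c'Δl = 3.88; W sinα = 50.2
Slice 4: Δl = 2.7/cos48.8° = 4.099 m; N'_4 = 122·cos48.8° − 2·4.099 = 72.2; c'Δl = 10.66; W sinα = 91.8
Σc'Δl = 24.6 kN/m; ΣN' = 342.9 kN/m; ΣW sinα = 191.8 kN/m
Resisting = 24.6 + 342.9·tan23.7° = 24.6 + 150.5 = 175.2 kN/m
FS = 175.2 / 191.8 = 0.913

FS = 0.91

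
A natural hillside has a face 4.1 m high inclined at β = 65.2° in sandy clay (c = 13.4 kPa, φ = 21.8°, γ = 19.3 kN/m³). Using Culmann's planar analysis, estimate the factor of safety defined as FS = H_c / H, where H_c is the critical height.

FS = 2.09

H_c = (4c/γ) · sinβ cosφ / [1 − cos(β − φ)]
    = (4·13.4/19.3) · sin65.2°·cos21.8° / [1 − cos43.4°]
    = 2.777 · 0.8429 / 0.2734 = 8.56 m
FS = H_c / H = 8.56 / 4.1 = 2.088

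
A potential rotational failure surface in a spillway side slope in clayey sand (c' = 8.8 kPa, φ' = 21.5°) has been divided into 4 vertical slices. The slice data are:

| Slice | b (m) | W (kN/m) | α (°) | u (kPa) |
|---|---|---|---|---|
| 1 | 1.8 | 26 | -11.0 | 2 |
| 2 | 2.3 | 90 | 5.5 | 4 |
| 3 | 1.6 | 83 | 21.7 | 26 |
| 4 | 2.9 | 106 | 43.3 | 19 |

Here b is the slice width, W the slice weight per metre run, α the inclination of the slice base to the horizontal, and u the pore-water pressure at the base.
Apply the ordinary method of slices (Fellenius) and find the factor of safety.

FS = 1.31

Ordinary method of slices: FS = Σ[c'·Δl_i + (W_i cosα_i − u_i·Δl_i)·tanφ'] / Σ W_i sinα_i, with Δl_i = b_i / cosα_i.
Slice 1: Δl = 1.8/cos(-11.0°) = 1.834 m; N'_1 = 26·cos(-11.0°) − 2·1.834 = 21.9; c'Δl = 16.14; W sinα = -5.0
Slice 2: Δl = 2.3/cos5.5° = 2.311 m; N'_2 = 90·cos5.5° − 4·2.311 = 80.3; c'Δl = 20.33; W sinα = 8.6
Slice 3: Δl = 1.6/cos21.7° = 1.722 m; N'_3 = 83·cos21.7° − 26·1.722 = 32.3; c'Δl = 15.15; W sinα = 30.7
Slice 4: Δl = 2.9/cos43.3° = 3.985 m; N'_4 = 106·cos43.3° − 19·3.985 = 1.4; c'Δl = 35.07; W sinα = 72.7
Σc'Δl = 86.7 kN/m; ΣN' = 136.0 kN/m; ΣW sinα = 107.1 kN/m
Resisting = 86.7 + 136.0·tan21.5° = 86.7 + 53.6 = 140.3 kN/m
FS = 140.3 / 107.1 = 1.310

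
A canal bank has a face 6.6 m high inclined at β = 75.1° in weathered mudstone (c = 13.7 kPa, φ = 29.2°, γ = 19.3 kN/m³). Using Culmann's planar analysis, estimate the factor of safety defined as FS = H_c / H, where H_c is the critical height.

FS = 1.19

H_c = (4c/γ) · sinβ cosφ / [1 − cos(β − φ)]
    = (4·13.7/19.3) · sin75.1°·cos29.2° / [1 − cos45.9°]
    = 2.839 · 0.8436 / 0.3041 = 7.88 m
FS = H_c / H = 7.88 / 6.6 = 1.193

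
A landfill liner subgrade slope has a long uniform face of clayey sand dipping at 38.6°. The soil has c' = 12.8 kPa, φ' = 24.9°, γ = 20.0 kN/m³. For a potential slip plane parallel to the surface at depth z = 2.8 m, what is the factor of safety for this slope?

For an infinite slope with a slip plane parallel to the surface (no pore pressure): FS = [c' + γz cos²β tanφ'] / [γz sinβ cosβ].
γz = 20.0·2.8 = 56.00 kN/m²
Numerator = 12.8 + 56.00·cos²38.6°·tan24.9° = 12.8 + 56.00·0.6108·0.4642 = 28.677 kPa
Denominator = 56.00·sin38.6°·cos38.6° = 56.00·0.6239·0.7815 = 27.304 kPa
FS = 28.677 / 27.304 = 1.050

FS = 1.05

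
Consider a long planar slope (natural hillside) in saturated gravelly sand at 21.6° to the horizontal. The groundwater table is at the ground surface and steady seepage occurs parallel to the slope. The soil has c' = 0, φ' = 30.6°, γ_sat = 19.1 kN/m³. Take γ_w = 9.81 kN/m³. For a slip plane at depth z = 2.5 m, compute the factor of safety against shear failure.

With seepage parallel to the slope and the water table at the surface, the effective normal stress on the slip plane uses the buoyant unit weight γ' = γ_sat − γ_w while the driving shear stress uses γ_sat:
FS = [c' + γ' z cos²β tanφ'] / [γ_sat z sinβ cosβ]
(For c' = 0 this reduces to FS = (γ'/γ_sat)·tanφ'/tanβ.)
γ' = 19.1 − 9.81 = 9.29 kN/m³
Numerator = 0.0 + 9.29·2.5·cos²21.6°·tan30.6° = 0.0 + 9.29·2.5·0.8645·0.5914 = 11.874 kPa
Denominator = 19.1·2.5·sin21.6°·cos21.6° = 19.1·2.5·0.3681·0.9298 = 16.344 kPa
FS = 11.874 / 16.344 = 0.727

FS = 0.73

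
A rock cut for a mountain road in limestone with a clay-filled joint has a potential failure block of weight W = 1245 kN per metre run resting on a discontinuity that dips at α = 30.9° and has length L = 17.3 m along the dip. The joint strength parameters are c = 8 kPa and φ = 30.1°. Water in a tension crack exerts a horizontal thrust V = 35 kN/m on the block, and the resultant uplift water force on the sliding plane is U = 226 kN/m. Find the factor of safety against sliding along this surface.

FS = 0.92

Resolving the block weight along and normal to the plane and applying the Mohr–Coulomb strength on the joint:
N' = W cosα − U − V sinα = 1245·cos30.9° − 226 − 35·sin30.9° = 824.3 kN/m
Driving force T = W sinα + V cosα = 1245·sin30.9° + 35·cos30.9° = 669.4 kN/m
Resisting force R = c·L + N'·tanφ = 8·17.3 + 824.3·tan30.1° = 138.4 + 477.8 = 616.2 kN/m
FS = R / T = 616.2 / 669.4 = 0.921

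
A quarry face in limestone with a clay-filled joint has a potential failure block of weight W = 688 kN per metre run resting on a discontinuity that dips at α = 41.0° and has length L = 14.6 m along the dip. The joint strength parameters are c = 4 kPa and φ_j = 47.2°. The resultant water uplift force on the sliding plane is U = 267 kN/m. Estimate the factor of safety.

Resolving the block weight along and normal to the plane and applying the Mohr–Coulomb strength on the joint:
N' = W cosα − U = 688·cos41.0° − 267 = 252.2 kN/m
Driving force T = W sinα = 688·sin41.0° = 451.4 kN/m
Resisting force R = c·L + N'·tanφ_j = 4·14.6 + 252.2·tan47.2° = 58.4 + 272.4 = 330.8 kN/m
FS = R / T = 330.8 / 451.4 = 0.733

FS = 0.73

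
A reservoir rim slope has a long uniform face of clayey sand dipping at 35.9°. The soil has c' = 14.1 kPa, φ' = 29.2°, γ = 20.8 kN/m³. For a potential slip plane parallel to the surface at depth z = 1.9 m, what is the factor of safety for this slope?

FS = 1.52

For an infinite slope with a slip plane parallel to the surface (no pore pressure): FS = [c' + γz cos²β tanφ'] / [γz sinβ cosβ].
γz = 20.8·1.9 = 39.52 kN/m²
Numerator = 14.1 + 39.52·cos²35.9°·tan29.2° = 14.1 + 39.52·0.6562·0.5589 = 28.593 kPa
Denominator = 39.52·sin35.9°·cos35.9° = 39.52·0.5864·0.8100 = 18.771 kPa
FS = 28.593 / 18.771 = 1.523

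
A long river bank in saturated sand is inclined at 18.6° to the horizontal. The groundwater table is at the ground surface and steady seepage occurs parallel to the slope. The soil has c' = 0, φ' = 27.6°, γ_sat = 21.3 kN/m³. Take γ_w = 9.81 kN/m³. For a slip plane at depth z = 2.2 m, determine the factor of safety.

FS = 0.84

With seepage parallel to the slope and the water table at the surface, the effective normal stress on the slip plane uses the buoyant unit weight γ' = γ_sat − γ_w while the driving shear stress uses γ_sat:
FS = [c' + γ' z cos²β tanφ'] / [γ_sat z sinβ cosβ]
(For c' = 0 this reduces to FS = (γ'/γ_sat)·tanφ'/tanβ.)
γ' = 21.3 − 9.81 = 11.49 kN/m³
Numerator = 0.0 + 11.49·2.2·cos²18.6°·tan27.6° = 0.0 + 11.49·2.2·0.8983·0.5228 = 11.871 kPa
Denominator = 21.3·2.2·sin18.6°·cos18.6° = 21.3·2.2·0.3190·0.9478 = 14.166 kPa
FS = 11.871 / 14.166 = 0.838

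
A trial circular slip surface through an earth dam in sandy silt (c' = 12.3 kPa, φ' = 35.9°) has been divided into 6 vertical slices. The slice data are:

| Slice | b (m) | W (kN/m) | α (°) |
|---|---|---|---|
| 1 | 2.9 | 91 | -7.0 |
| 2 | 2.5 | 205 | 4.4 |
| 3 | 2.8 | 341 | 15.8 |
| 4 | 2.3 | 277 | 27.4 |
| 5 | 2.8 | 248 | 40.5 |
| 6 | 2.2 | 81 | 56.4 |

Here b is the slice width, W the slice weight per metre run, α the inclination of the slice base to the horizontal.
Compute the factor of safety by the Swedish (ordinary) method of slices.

FS = 2.26

Ordinary method of slices: FS = Σ[c'·Δl_i + (W_i cosα_i)·tanφ'] / Σ W_i sinα_i, with Δl_i = b_i / cosα_i.
Slice 1: Δl = 2.9/cos(-7.0°) = 2.922 m; N'_1 = 91·cos(-7.0°) = 90.3; c'Δl = 35.94; W sinα = -11.1
Slice 2: Δl = 2.5/cos4.4° = 2.507 m; N'_2 = 205·cos4.4° = 204.4; c'Δl = 30.84; W sinα = 15.7
Slice 3: Δl = 2.8/cos15.8° = 2.910 m; N'_3 = 341·cos15.8° = 328.1; c'Δl = 35.79; W sinα = 92.8
Slice 4: Δl = 2.3/cos27.4° = 2.591 m; N'_4 = 277·cos27.4° = 245.9; c'Δl = 31.86; W sinα = 127.5
Slice 5: Δl = 2.8/cos40.5° = 3.682 m; N'_5 = 248·cos40.5° = 188.6; c'Δl = 45.29; W sinα = 161.1
Slice 6: Δl = 2.2/cos56.4° = 3.975 m; N'_6 = 81·cos56.4° = 44.8; c'Δl = 48.90; W sinα = 67.5
Σc'Δl = 228.6 kN/m; ΣN' = 1102.2 kN/m; ΣW sinα = 453.5 kN/m
Resisting = 228.6 + 1102.2·tan35.9° = 228.6 + 797.8 = 1026.5 kN/m
FS = 1026.5 / 453.5 = 2.263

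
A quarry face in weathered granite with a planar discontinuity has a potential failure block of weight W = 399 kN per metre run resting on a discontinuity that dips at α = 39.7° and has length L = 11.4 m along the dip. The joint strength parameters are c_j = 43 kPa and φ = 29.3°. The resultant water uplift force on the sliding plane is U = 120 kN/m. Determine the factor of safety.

FS = 2.34

Resolving the block weight along and normal to the plane and applying the Mohr–Coulomb strength on the joint:
N' = W cosα − U = 399·cos39.7° − 120 = 187.0 kN/m
Driving force T = W sinα = 399·sin39.7° = 254.9 kN/m
Resisting force R = c_j·L + N'·tanφ = 43·11.4 + 187.0·tan29.3° = 490.2 + 104.9 = 595.1 kN/m
FS = R / T = 595.1 / 254.9 = 2.335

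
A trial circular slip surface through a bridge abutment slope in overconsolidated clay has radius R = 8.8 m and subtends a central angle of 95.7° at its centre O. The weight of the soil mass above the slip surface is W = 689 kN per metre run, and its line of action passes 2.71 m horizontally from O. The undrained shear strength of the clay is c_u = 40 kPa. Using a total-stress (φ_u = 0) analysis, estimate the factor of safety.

Taking moments about the centre O, the resisting moment is provided by the undrained shear strength acting along the arc:
Arc length L_a = R·θ = 8.8·(95.7°·π/180) = 8.8·1.6703 = 14.70 m
M_R = c_u·L_a·R = 40·14.70·8.8 = 5173.9 kN·m/m
M_D = W·d = 689·2.71 = 1867.2 kN·m/m
FS = M_R / M_D = 5173.9 / 1867.2 = 2.771

FS = 2.77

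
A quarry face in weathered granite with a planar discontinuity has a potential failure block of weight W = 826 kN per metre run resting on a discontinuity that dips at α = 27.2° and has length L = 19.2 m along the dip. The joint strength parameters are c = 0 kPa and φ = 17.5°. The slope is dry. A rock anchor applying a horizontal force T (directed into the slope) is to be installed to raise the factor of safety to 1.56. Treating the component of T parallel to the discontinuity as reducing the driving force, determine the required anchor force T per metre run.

T = 233 kN/m

Resolving forces along and normal to the sliding plane, with the horizontal anchor force T adding T·sinα to the effective normal force and T·cosα acting up the plane against the driving force:
FS = [cL + (W cosα + T sinα) tanφ] / [W sinα − T cosα]
Without the anchor: N' = 734.7 kN/m, driving T_d = 377.6 kN/m, resisting R = 0·19.2 + 734.7·tan17.5° = 231.6 kN/m, FS = 0.61.
Setting FS = 1.56 and solving for T:
1.56·(377.6 − T cos27.2°) = 231.6 + T sin27.2°·tan17.5°
T·(sin27.2°·tan17.5° + 1.56·cos27.2°) = 1.56·377.6 − 231.6
T·(0.4571·0.3153 + 1.56·0.8894) = 589.0 − 231.6 = 357.4
T·1.5316 = 357.4
T = 233.3 kN/m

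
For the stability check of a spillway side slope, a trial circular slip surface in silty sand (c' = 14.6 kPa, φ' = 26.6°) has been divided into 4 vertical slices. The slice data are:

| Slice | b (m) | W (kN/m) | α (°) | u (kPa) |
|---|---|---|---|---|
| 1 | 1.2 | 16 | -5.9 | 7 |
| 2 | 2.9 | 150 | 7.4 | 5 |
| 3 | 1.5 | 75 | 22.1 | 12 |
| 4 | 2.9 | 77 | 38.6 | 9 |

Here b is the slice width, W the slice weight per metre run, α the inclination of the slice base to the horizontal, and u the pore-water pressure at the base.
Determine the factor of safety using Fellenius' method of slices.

FS = 2.64

Ordinary method of slices: FS = Σ[c'·Δl_i + (W_i cosα_i − u_i·Δl_i)·tanφ'] / Σ W_i sinα_i, with Δl_i = b_i / cosα_i.
Slice 1: Δl = 1.2/cos(-5.9°) = 1.206 m; N'_1 = 16·cos(-5.9°) − 7·1.206 = 7.5; c'Δl = 17.61; W sinα = -1.6
Slice 2: Δl = 2.9/cos7.4° = 2.924 m; N'_2 = 150·cos7.4° − 5·2.924 = 134.1; c'Δl = 42.70; W sinα = 19.3
Slice 3: Δl = 1.5/cos22.1° = 1.619 m; N'_3 = 75·cos22.1° − 12·1.619 = 50.1; c'Δl = 23.64; W sinα = 28.2
Slice 4: Δl = 2.9/cos38.6° = 3.711 m; N'_4 = 77·cos38.6° − 9·3.711 = 26.8; c'Δl = 54.18; W sinα = 48.0
Σc'Δl = 138.1 kN/m; ΣN' = 218.4 kN/m; ΣW sinα = 93.9 kN/m
Resisting = 138.1 + 218.4·tan26.6° = 138.1 + 109.4 = 247.5 kN/m
FS = 247.5 / 93.9 = 2.635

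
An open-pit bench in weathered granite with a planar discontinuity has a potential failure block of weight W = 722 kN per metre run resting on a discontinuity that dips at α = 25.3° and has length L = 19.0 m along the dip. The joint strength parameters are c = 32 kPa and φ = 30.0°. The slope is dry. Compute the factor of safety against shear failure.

Resolving the block weight along and normal to the plane and applying the Mohr–Coulomb strength on the joint:
N' = W cosα = 722·cos25.3° = 652.7 kN/m
Driving force T = W sinα = 722·sin25.3° = 308.6 kN/m
Resisting force R = c·L + N'·tanφ = 32·19.0 + 652.7·tan30.0° = 608.0 + 376.9 = 984.9 kN/m
FS = R / T = 984.9 / 308.6 = 3.192

FS = 3.19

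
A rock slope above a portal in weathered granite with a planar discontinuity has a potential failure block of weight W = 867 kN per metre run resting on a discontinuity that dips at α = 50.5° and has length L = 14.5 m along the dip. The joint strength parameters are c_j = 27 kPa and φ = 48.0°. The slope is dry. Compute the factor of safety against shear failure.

Resolving the block weight along and normal to the plane and applying the Mohr–Coulomb strength on the joint:
N' = W cosα = 867·cos50.5° = 551.5 kN/m
Driving force T = W sinα = 867·sin50.5° = 669.0 kN/m
Resisting force R = c_j·L + N'·tanφ = 27·14.5 + 551.5·tan48.0° = 391.5 + 612.5 = 1004.0 kN/m
FS = R / T = 1004.0 / 669.0 = 1.501

FS = 1.50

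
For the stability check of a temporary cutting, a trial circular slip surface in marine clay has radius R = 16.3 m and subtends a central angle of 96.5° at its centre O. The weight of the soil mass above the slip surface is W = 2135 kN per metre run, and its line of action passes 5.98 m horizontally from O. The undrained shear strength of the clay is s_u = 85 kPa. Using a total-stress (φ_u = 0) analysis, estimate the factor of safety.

FS = 2.98

Taking moments about the centre O, the resisting moment is provided by the undrained shear strength acting along the arc:
Arc length L_a = R·θ = 16.3·(96.5°·π/180) = 16.3·1.6842 = 27.45 m
M_R = s_u·L_a·R = 85·27.45·16.3 = 38036.3 kN·m/m
M_D = W·d = 2135·5.98 = 12767.3 kN·m/m
FS = M_R / M_D = 38036.3 / 12767.3 = 2.979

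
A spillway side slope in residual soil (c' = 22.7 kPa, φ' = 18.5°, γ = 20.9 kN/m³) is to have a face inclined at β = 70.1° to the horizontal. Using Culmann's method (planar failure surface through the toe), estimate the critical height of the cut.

H_c = 10.23 m

Culmann's analysis gives the critical failure plane at α_cr = (β + φ')/2 = (70.1 + 18.5)/2 = 44.3°, and the critical height
H_c = (4c'/γ) · sinβ cosφ' / [1 − cos(β − φ')]
    = (4·22.7/20.9) · sin70.1°·cos18.5° / [1 − cos(51.6°)]
    = 4.344 · 0.9403·0.9483 / [1 − 0.6211]
    = 4.344 · 0.8917 / 0.3789
    = 10.23 m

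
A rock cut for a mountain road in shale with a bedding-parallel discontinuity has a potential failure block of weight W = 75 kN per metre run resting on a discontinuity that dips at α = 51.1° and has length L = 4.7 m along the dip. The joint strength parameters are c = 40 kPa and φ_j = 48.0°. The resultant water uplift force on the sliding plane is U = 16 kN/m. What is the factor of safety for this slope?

Resolving the block weight along and normal to the plane and applying the Mohr–Coulomb strength on the joint:
N' = W cosα − U = 75·cos51.1° − 16 = 31.1 kN/m
Driving force T = W sinα = 75·sin51.1° = 58.4 kN/m
Resisting force R = c·L + N'·tanφ_j = 40·4.7 + 31.1·tan48.0° = 188.0 + 34.5 = 222.5 kN/m
FS = R / T = 222.5 / 58.4 = 3.813

FS = 3.81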